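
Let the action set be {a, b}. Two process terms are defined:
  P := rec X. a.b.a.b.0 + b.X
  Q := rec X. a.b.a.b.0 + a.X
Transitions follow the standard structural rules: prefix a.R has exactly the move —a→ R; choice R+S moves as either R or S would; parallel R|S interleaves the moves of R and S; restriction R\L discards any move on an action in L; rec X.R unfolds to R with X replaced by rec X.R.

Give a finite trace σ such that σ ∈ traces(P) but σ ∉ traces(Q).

LTS(P): 5 reachable states
  m0 = rec X. a.b.a.b.0 + b.X :: -a-> m1, -b-> m0
  m1 = b.a.b.0 :: -b-> m2
  m2 = a.b.0 :: -a-> m3
  m3 = b.0 :: -b-> m4
  m4 = 0 :: (no moves)
LTS(Q): 5 reachable states
  n0 = rec X. a.b.a.b.0 + a.X :: -a-> n0, -a-> n1
  n1 = b.a.b.0 :: -b-> n2
  n2 = a.b.0 :: -a-> n3
  n3 = b.0 :: -b-> n4
  n4 = 0 :: (no moves)
Executing b from P (initial set {m0}):
  step 1 (b): {m0}
  ✓ P
Executing b from Q (initial set {n0}):
  step 1 (b): no successor for Q

b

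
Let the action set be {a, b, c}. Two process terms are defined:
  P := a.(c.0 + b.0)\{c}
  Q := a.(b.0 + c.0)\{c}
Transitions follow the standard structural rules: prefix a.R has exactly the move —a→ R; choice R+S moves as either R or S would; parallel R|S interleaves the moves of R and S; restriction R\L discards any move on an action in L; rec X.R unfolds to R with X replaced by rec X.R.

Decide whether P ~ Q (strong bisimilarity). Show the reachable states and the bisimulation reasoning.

bisimilar

Reachable graph of P (3 states):
  u0 = a.(c.0 + b.0)\{c} → —a→ u1
  u1 = (c.0 + b.0)\{c} → —b→ u2
  u2 = 0\{c} → ∅
Reachable graph of Q (3 states):
  v0 = a.(b.0 + c.0)\{c} → —a→ v1
  v1 = (b.0 + c.0)\{c} → —b→ v2
  v2 = 0\{c} → ∅
Coarsest stable partition (strong bisimilarity classes):
  B0 = {u0, v0}
  B1 = {u1, v1}
  B2 = {u2, v2}
u0 ∈ B0, v0 ∈ B0 → same block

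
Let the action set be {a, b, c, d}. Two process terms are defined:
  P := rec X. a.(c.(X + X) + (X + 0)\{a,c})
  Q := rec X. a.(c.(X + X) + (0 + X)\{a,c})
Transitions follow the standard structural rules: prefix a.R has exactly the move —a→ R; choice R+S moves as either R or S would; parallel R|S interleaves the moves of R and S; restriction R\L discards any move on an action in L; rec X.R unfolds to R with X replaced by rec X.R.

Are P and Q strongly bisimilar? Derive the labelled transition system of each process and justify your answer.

LTS(P): 3 reachable states
  u0 = rec X. a.(c.(X + X) + (X + 0)\{a,c}) :: ··a··> u1
  u1 = c.((rec X. a.(c.(X + X) + (X + 0)\{a,c})) + (rec X. a.(c.(X + X) + (X + 0)\{a,c}))) + ((rec X. a.(c.(X + X) + (X + 0)\{a,c})) + 0)\{a,c} :: ··c··> u2
  u2 = (rec X. a.(c.(X + X) + (X + 0)\{a,c})) + (rec X. a.(c.(X + X) + (X + 0)\{a,c})) :: ··a··> u1
LTS(Q): 3 reachable states
  v0 = rec X. a.(c.(X + X) + (0 + X)\{a,c}) :: ··a··> v1
  v1 = c.((rec X. a.(c.(X + X) + (0 + X)\{a,c})) + (rec X. a.(c.(X + X) + (0 + X)\{a,c}))) + (0 + (rec X. a.(c.(X + X) + (0 + X)\{a,c})))\{a,c} :: ··c··> v2
  v2 = (rec X. a.(c.(X + X) + (0 + X)\{a,c})) + (rec X. a.(c.(X + X) + (0 + X)\{a,c})) :: ··a··> v1
Bisimilarity quotient blocks:
  B0 = {u0, u2, v0, v2}
  B1 = {u1, v1}
u0 ∈ B0, v0 ∈ B0 → same block

P ~ Q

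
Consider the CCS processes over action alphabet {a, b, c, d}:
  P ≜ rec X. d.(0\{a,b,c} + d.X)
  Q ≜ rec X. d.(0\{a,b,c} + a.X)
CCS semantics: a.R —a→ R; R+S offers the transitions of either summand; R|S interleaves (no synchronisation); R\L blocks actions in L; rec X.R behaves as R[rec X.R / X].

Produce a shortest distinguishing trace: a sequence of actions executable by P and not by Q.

dd

P's transition system — 2 states:
  p0 = rec X. d.(0\{a,b,c} + d.X) ⊢ =d=> p1
  p1 = 0\{a,b,c} + d.(rec X. d.(0\{a,b,c} + d.X)) ⊢ =d=> p0
Q's transition system — 2 states:
  q0 = rec X. d.(0\{a,b,c} + a.X) ⊢ =d=> q1
  q1 = 0\{a,b,c} + a.(rec X. d.(0\{a,b,c} + a.X)) ⊢ =a=> q0
Run σ = ⟨dd⟩ on P: start {p0}
  after d @ step 1: {p1}
  after d @ step 2: {p0}
  ✓ P
Run σ = ⟨dd⟩ on Q: start {q0}
  after d @ step 1: {q1}
  after d @ step 2: ∅ (Q stuck)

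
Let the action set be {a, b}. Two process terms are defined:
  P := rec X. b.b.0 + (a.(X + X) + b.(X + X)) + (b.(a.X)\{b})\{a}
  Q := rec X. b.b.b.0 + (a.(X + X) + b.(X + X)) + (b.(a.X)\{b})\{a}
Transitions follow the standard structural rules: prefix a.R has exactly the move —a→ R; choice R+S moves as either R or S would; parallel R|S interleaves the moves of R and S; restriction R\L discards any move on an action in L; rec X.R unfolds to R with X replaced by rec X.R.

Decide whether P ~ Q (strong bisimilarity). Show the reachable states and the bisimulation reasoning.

NO

P's transition system — 5 states:
  s0 = rec X. b.b.0 + (a.(X + X) + b.(X + X)) + (b.(a.X)\{b})\{a} → -a-> s1, -b-> s1, -b-> s2, -b-> s3
  s1 = (rec X. b.b.0 + (a.(X + X) + b.(X + X)) + (b.(a.X)\{b})\{a}) + (rec X. b.b.0 + (a.(X + X) + b.(X + X)) + (b.(a.X)\{b})\{a}) → -a-> s1, -b-> s1, -b-> s2, -b-> s3
  s2 = (a.(rec X. b.b.0 + (a.(X + X) + b.(X + X)) + (b.(a.X)\{b})\{a}))\{b}\{a} → deadlocked
  s3 = b.0 → -b-> s4
  s4 = 0 → deadlocked
Q's transition system — 6 states:
  t0 = rec X. b.b.b.0 + (a.(X + X) + b.(X + X)) + (b.(a.X)\{b})\{a} → -a-> t1, -b-> t1, -b-> t2, -b-> t3
  t1 = (rec X. b.b.b.0 + (a.(X + X) + b.(X + X)) + (b.(a.X)\{b})\{a}) + (rec X. b.b.b.0 + (a.(X + X) + b.(X + X)) + (b.(a.X)\{b})\{a}) → -a-> t1, -b-> t1, -b-> t2, -b-> t3
  t2 = (a.(rec X. b.b.b.0 + (a.(X + X) + b.(X + X)) + (b.(a.X)\{b})\{a}))\{b}\{a} → deadlocked
  t3 = b.b.0 → -b-> t4
  t4 = b.0 → -b-> t5
  t5 = 0 → deadlocked
Bisimilarity quotient blocks:
  B0 = {s0, s1}
  B1 = {s3, t4}
  B2 = {s2, s4, t2, t5}
  B3 = {t0, t1}
  B4 = {t3}
s0 ∈ B0, t0 ∈ B3 → different blocks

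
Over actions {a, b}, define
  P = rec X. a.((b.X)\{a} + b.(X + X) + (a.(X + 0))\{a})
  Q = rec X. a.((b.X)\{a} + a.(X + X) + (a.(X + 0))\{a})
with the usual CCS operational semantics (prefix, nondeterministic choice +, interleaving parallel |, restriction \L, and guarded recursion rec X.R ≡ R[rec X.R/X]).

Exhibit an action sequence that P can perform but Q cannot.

Reachable graph of P (4 states):
  u0 = rec X. a.((b.X)\{a} + b.(X + X) + (a.(X + 0))\{a}) ⊢ --a--▸ u1
  u1 = (b.(rec X. a.((b.X)\{a} + b.(X + X) + (a.(X + 0))\{a})))\{a} + b.((rec X. a.((b.X)\{a} + b.(X + X) + (a.(X + 0))\{a})) + (rec X. a.((b.X)\{a} + b.(X + X) + (a.(X + 0))\{a}))) + (a.((rec X. a.((b.X)\{a} + b.(X + X) + (a.(X + 0))\{a})) + 0))\{a} ⊢ --b--▸ u2, --b--▸ u3
  u2 = (rec X. a.((b.X)\{a} + b.(X + X) + (a.(X + 0))\{a})) + (rec X. a.((b.X)\{a} + b.(X + X) + (a.(X + 0))\{a})) ⊢ --a--▸ u1
  u3 = (rec X. a.((b.X)\{a} + b.(X + X) + (a.(X + 0))\{a}))\{a} ⊢ ∅
Reachable graph of Q (4 states):
  v0 = rec X. a.((b.X)\{a} + a.(X + X) + (a.(X + 0))\{a}) ⊢ --a--▸ v1
  v1 = (b.(rec X. a.((b.X)\{a} + a.(X + X) + (a.(X + 0))\{a})))\{a} + a.((rec X. a.((b.X)\{a} + a.(X + X) + (a.(X + 0))\{a})) + (rec X. a.((b.X)\{a} + a.(X + X) + (a.(X + 0))\{a}))) + (a.((rec X. a.((b.X)\{a} + a.(X + X) + (a.(X + 0))\{a})) + 0))\{a} ⊢ --a--▸ v2, --b--▸ v3
  v2 = (rec X. a.((b.X)\{a} + a.(X + X) + (a.(X + 0))\{a})) + (rec X. a.((b.X)\{a} + a.(X + X) + (a.(X + 0))\{a})) ⊢ --a--▸ v1
  v3 = (rec X. a.((b.X)\{a} + a.(X + X) + (a.(X + 0))\{a}))\{a} ⊢ ∅
Run σ = ⟨aba⟩ on P: start {u0}
  step 1 (a): {u1}
  step 2 (b): {u2, u3}
  step 3 (a): {u1}
  P completes σ.
Run σ = ⟨aba⟩ on Q: start {v0}
  step 1 (a): {v1}
  step 2 (b): {v3}
  step 3 (a): no successor for Q

aba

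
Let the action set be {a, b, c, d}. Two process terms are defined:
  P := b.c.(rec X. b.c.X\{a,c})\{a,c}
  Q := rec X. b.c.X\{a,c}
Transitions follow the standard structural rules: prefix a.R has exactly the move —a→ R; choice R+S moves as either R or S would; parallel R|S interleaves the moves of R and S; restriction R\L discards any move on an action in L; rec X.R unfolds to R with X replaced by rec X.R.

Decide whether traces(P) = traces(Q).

LTS(P): 4 reachable states
  s0 = b.c.(rec X. b.c.X\{a,c})\{a,c} has moves —b→ s1
  s1 = c.(rec X. b.c.X\{a,c})\{a,c} has moves —c→ s2
  s2 = (rec X. b.c.X\{a,c})\{a,c} has moves —b→ s3
  s3 = (c.(rec X. b.c.X\{a,c})\{a,c})\{a,c} has moves stopped
LTS(Q): 4 reachable states
  t0 = rec X. b.c.X\{a,c} has moves —b→ t1
  t1 = c.(rec X. b.c.X\{a,c})\{a,c} has moves —c→ t2
  t2 = (rec X. b.c.X\{a,c})\{a,c} has moves —b→ t3
  t3 = (c.(rec X. b.c.X\{a,c})\{a,c})\{a,c} has moves stopped
Coarsest stable partition (strong bisimilarity classes):
  B0 = {s0, t0}
  B1 = {s1, t1}
  B2 = {s2, t2}
  B3 = {s3, t3}
s0 ∈ B0, t0 ∈ B0 → same block
Bisimilar ⇒ trace-equivalent.

traces(P) = traces(Q)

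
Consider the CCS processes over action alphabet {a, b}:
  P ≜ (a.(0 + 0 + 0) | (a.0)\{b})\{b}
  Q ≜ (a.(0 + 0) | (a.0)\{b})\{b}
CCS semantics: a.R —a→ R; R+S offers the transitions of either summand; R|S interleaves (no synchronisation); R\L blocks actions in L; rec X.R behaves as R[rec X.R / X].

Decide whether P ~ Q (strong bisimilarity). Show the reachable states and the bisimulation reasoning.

Reachable graph of P (4 states):
  p0 = (a.(0 + 0 + 0) | (a.0)\{b})\{b} has moves ··a··> p1, ··a··> p2
  p1 = ((0 + 0 + 0) | (a.0)\{b})\{b} has moves ··a··> p3
  p2 = (a.(0 + 0 + 0) | 0\{b})\{b} has moves ··a··> p3
  p3 = ((0 + 0 + 0) | 0\{b})\{b} has moves (no moves)
Reachable graph of Q (4 states):
  q0 = (a.(0 + 0) | (a.0)\{b})\{b} has moves ··a··> q1, ··a··> q2
  q1 = ((0 + 0) | (a.0)\{b})\{b} has moves ··a··> q3
  q2 = (a.(0 + 0) | 0\{b})\{b} has moves ··a··> q3
  q3 = ((0 + 0) | 0\{b})\{b} has moves (no moves)
Bisimilarity quotient blocks:
  B0 = {p0, q0}
  B1 = {p1, p2, q1, q2}
  B2 = {p3, q3}
p0 ∈ B0, q0 ∈ B0 → same block

P ~ Q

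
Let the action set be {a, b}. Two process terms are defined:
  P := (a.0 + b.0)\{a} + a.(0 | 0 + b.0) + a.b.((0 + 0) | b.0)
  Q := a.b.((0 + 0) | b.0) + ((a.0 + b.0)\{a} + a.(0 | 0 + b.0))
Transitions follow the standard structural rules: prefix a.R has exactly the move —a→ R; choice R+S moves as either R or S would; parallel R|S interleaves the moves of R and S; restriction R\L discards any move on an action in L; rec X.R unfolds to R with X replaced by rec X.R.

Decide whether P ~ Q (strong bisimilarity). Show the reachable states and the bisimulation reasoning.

P's transition system — 7 states:
  p0 = (a.0 + b.0)\{a} + a.(0 | 0 + b.0) + a.b.((0 + 0) | b.0) → -a-> p1, -a-> p2, -b-> p3
  p1 = 0 | 0 + b.0 → -b-> p4
  p2 = b.((0 + 0) | b.0) → -b-> p5
  p3 = 0\{a} → stopped
  p4 = 0 → stopped
  p5 = (0 + 0) | b.0 → -b-> p6
  p6 = (0 + 0) | 0 → stopped
Q's transition system — 7 states:
  q0 = a.b.((0 + 0) | b.0) + ((a.0 + b.0)\{a} + a.(0 | 0 + b.0)) → -a-> q1, -a-> q2, -b-> q3
  q1 = 0 | 0 + b.0 → -b-> q4
  q2 = b.((0 + 0) | b.0) → -b-> q5
  q3 = 0\{a} → stopped
  q4 = 0 → stopped
  q5 = (0 + 0) | b.0 → -b-> q6
  q6 = (0 + 0) | 0 → stopped
Bisimilarity quotient blocks:
  B0 = {p0, q0}
  B1 = {p3, p4, p6, q3, q4, q6}
  B2 = {p1, p5, q1, q5}
  B3 = {p2, q2}
p0 ∈ B0, q0 ∈ B0 → same block

bisimilar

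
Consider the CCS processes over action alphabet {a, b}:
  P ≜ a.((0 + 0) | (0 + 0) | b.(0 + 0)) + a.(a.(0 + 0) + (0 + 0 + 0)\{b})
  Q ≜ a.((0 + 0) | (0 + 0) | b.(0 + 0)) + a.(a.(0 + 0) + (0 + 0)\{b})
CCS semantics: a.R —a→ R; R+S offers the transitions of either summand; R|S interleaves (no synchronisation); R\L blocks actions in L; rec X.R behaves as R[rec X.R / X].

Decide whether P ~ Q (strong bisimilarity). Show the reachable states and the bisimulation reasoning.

P ~ Q

P's transition system — 5 states:
  u0 = a.((0 + 0) | (0 + 0) | b.(0 + 0)) + a.(a.(0 + 0) + (0 + 0 + 0)\{b}) :: =a=> u1, =a=> u2
  u1 = (0 + 0) | (0 + 0) | b.(0 + 0) :: =b=> u3
  u2 = a.(0 + 0) + (0 + 0 + 0)\{b} :: =a=> u4
  u3 = (0 + 0) | (0 + 0) | (0 + 0) :: deadlocked
  u4 = 0 + 0 :: deadlocked
Q's transition system — 5 states:
  v0 = a.((0 + 0) | (0 + 0) | b.(0 + 0)) + a.(a.(0 + 0) + (0 + 0)\{b}) :: =a=> v1, =a=> v2
  v1 = (0 + 0) | (0 + 0) | b.(0 + 0) :: =b=> v3
  v2 = a.(0 + 0) + (0 + 0)\{b} :: =a=> v4
  v3 = (0 + 0) | (0 + 0) | (0 + 0) :: deadlocked
  v4 = 0 + 0 :: deadlocked
Partition-refinement fixed point:
  B0 = {u0, v0}
  B1 = {u1, v1}
  B2 = {u3, u4, v3, v4}
  B3 = {u2, v2}
u0 ∈ B0, v0 ∈ B0 → same block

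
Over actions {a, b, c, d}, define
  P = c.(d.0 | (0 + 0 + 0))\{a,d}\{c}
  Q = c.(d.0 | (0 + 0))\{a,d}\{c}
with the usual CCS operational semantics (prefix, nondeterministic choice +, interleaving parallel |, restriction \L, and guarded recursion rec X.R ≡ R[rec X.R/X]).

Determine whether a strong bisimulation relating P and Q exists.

bisimilar

P's transition system — 2 states:
  m0 = c.(d.0 | (0 + 0 + 0))\{a,d}\{c} | ··c··> m1
  m1 = (d.0 | (0 + 0 + 0))\{a,d}\{c} | stopped
Q's transition system — 2 states:
  n0 = c.(d.0 | (0 + 0))\{a,d}\{c} | ··c··> n1
  n1 = (d.0 | (0 + 0))\{a,d}\{c} | stopped
Coarsest stable partition (strong bisimilarity classes):
  B0 = {m0, n0}
  B1 = {m1, n1}
m0 ∈ B0, n0 ∈ B0 → same block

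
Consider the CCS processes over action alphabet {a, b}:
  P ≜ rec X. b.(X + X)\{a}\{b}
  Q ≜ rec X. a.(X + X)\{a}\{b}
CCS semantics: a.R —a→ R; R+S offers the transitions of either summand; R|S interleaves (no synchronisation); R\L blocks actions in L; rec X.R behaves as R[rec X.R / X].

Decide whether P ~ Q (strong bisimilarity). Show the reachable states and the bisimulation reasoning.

LTS(P): 2 reachable states
  u0 = rec X. b.(X + X)\{a}\{b} :: =b=> u1
  u1 = ((rec X. b.(X + X)\{a}\{b}) + (rec X. b.(X + X)\{a}\{b}))\{a}\{b} :: ∅
LTS(Q): 2 reachable states
  v0 = rec X. a.(X + X)\{a}\{b} :: =a=> v1
  v1 = ((rec X. a.(X + X)\{a}\{b}) + (rec X. a.(X + X)\{a}\{b}))\{a}\{b} :: ∅
Partition-refinement fixed point:
  B0 = {u0}
  B1 = {u1, v1}
  B2 = {v0}
u0 ∈ B0, v0 ∈ B2 → different blocks

NO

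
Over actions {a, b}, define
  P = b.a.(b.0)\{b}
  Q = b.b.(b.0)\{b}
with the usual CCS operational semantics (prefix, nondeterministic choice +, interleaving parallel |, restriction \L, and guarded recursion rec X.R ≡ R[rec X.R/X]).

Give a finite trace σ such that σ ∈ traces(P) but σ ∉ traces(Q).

Reachable graph of P (3 states):
  p0 = b.a.(b.0)\{b} :: =b=> p1
  p1 = a.(b.0)\{b} :: =a=> p2
  p2 = (b.0)\{b} :: (no moves)
Reachable graph of Q (3 states):
  q0 = b.b.(b.0)\{b} :: =b=> q1
  q1 = b.(b.0)\{b} :: =b=> q2
  q2 = (b.0)\{b} :: (no moves)
Run σ = ⟨ba⟩ on P: start {p0}
  after b @ step 1: {p1}
  after a @ step 2: {p2}
  P completes σ.
Run σ = ⟨ba⟩ on Q: start {q0}
  after b @ step 1: {q1}
  after a @ step 2: ∅ (Q stuck)

ba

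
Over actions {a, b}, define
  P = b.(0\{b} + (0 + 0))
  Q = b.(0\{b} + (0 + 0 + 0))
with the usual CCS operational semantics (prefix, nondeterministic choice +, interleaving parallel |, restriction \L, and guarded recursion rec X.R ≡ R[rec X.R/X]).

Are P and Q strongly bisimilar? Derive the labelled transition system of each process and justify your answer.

YES

Reachable graph of P (2 states):
  u0 = b.(0\{b} + (0 + 0)) has moves --b--▸ u1
  u1 = 0\{b} + (0 + 0) has moves stopped
Reachable graph of Q (2 states):
  v0 = b.(0\{b} + (0 + 0 + 0)) has moves --b--▸ v1
  v1 = 0\{b} + (0 + 0 + 0) has moves stopped
Partition-refinement fixed point:
  B0 = {u0, v0}
  B1 = {u1, v1}
u0 ∈ B0, v0 ∈ B0 → same block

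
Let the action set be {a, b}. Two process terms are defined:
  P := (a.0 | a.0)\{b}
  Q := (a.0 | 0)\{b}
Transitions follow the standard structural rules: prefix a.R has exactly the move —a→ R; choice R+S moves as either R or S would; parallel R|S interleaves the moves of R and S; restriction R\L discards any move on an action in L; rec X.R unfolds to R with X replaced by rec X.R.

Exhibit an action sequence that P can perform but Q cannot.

aa

LTS(P): 4 reachable states
  u0 = (a.0 | a.0)\{b} :: —a→ u1, —a→ u2
  u1 = (0 | a.0)\{b} :: —a→ u3
  u2 = (a.0 | 0)\{b} :: —a→ u3
  u3 = (0 | 0)\{b} :: deadlocked
LTS(Q): 2 reachable states
  v0 = (a.0 | 0)\{b} :: —a→ v1
  v1 = (0 | 0)\{b} :: deadlocked
Executing aa from P (initial set {u0}):
  step 1 (a): {u1, u2}
  step 2 (a): {u3}
  ✓ P
Executing aa from Q (initial set {v0}):
  step 1 (a): {v1}
  step 2 (a): ∅  — Q cannot continue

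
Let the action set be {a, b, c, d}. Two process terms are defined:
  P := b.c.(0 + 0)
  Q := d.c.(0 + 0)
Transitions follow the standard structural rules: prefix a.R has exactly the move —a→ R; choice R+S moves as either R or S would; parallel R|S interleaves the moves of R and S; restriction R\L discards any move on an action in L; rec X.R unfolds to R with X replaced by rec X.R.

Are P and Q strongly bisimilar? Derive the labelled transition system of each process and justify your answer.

NO

P's transition system — 3 states:
  p0 = b.c.(0 + 0) :: —b→ p1
  p1 = c.(0 + 0) :: —c→ p2
  p2 = 0 + 0 :: ∅
Q's transition system — 3 states:
  q0 = d.c.(0 + 0) :: —d→ q1
  q1 = c.(0 + 0) :: —c→ q2
  q2 = 0 + 0 :: ∅
Partition-refinement fixed point:
  B0 = {p0}
  B1 = {p1, q1}
  B2 = {p2, q2}
  B3 = {q0}
p0 ∈ B0, q0 ∈ B3 → different blocks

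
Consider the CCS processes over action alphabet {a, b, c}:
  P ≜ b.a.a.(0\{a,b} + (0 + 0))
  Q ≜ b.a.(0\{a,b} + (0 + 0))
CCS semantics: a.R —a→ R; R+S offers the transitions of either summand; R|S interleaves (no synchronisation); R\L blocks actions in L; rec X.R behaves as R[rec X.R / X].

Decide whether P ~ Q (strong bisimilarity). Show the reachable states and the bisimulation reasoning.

Reachable graph of P (4 states):
  u0 = b.a.a.(0\{a,b} + (0 + 0)) ⊢ --b--▸ u1
  u1 = a.a.(0\{a,b} + (0 + 0)) ⊢ --a--▸ u2
  u2 = a.(0\{a,b} + (0 + 0)) ⊢ --a--▸ u3
  u3 = 0\{a,b} + (0 + 0) ⊢ ·
Reachable graph of Q (3 states):
  v0 = b.a.(0\{a,b} + (0 + 0)) ⊢ --b--▸ v1
  v1 = a.(0\{a,b} + (0 + 0)) ⊢ --a--▸ v2
  v2 = 0\{a,b} + (0 + 0) ⊢ ·
Coarsest stable partition (strong bisimilarity classes):
  B0 = {u0}
  B1 = {u1}
  B2 = {u2, v1}
  B3 = {u3, v2}
  B4 = {v0}
u0 ∈ B0, v0 ∈ B4 → different blocks

not bisimilar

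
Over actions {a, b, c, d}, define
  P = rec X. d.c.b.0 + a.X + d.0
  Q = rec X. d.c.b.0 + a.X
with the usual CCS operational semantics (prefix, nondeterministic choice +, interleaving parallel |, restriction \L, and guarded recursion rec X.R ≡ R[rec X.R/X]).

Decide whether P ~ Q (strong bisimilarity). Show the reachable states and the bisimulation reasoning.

LTS(P): 4 reachable states
  u0 = rec X. d.c.b.0 + a.X + d.0 ⊢ ··a··> u0, ··d··> u1, ··d··> u2
  u1 = 0 ⊢ stopped
  u2 = c.b.0 ⊢ ··c··> u3
  u3 = b.0 ⊢ ··b··> u1
LTS(Q): 4 reachable states
  v0 = rec X. d.c.b.0 + a.X ⊢ ··a··> v0, ··d··> v1
  v1 = c.b.0 ⊢ ··c··> v2
  v2 = b.0 ⊢ ··b··> v3
  v3 = 0 ⊢ stopped
Bisimilarity quotient blocks:
  B0 = {u0}
  B1 = {u1, v3}
  B2 = {u2, v1}
  B3 = {u3, v2}
  B4 = {v0}
u0 ∈ B0, v0 ∈ B4 → different blocks

not bisimilar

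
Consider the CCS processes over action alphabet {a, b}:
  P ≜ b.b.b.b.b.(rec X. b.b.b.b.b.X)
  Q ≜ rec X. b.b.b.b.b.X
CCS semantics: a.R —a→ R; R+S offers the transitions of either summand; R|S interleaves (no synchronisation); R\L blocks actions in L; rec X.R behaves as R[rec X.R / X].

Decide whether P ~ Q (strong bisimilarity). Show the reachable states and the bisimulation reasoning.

P's transition system — 6 states:
  m0 = b.b.b.b.b.(rec X. b.b.b.b.b.X) has moves -b-> m1
  m1 = b.b.b.b.(rec X. b.b.b.b.b.X) has moves -b-> m2
  m2 = b.b.b.(rec X. b.b.b.b.b.X) has moves -b-> m3
  m3 = b.b.(rec X. b.b.b.b.b.X) has moves -b-> m4
  m4 = b.(rec X. b.b.b.b.b.X) has moves -b-> m5
  m5 = rec X. b.b.b.b.b.X has moves -b-> m1
Q's transition system — 5 states:
  n0 = rec X. b.b.b.b.b.X has moves -b-> n1
  n1 = b.b.b.b.(rec X. b.b.b.b.b.X) has moves -b-> n2
  n2 = b.b.b.(rec X. b.b.b.b.b.X) has moves -b-> n3
  n3 = b.b.(rec X. b.b.b.b.b.X) has moves -b-> n4
  n4 = b.(rec X. b.b.b.b.b.X) has moves -b-> n0
Bisimilarity quotient blocks:
  B0 = {m0, m1, m2, m3, m4, m5, n0, n1, n2, n3, n4}
m0 ∈ B0, n0 ∈ B0 → same block

YES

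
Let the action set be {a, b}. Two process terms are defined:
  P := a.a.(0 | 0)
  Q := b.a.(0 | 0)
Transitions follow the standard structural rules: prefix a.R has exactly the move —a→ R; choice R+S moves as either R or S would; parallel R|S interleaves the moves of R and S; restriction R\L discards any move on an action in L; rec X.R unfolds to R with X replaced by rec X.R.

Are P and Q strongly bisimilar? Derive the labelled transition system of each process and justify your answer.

Reachable graph of P (3 states):
  p0 = a.a.(0 | 0) | -a-> p1
  p1 = a.(0 | 0) | -a-> p2
  p2 = 0 | 0 | deadlocked
Reachable graph of Q (3 states):
  q0 = b.a.(0 | 0) | -b-> q1
  q1 = a.(0 | 0) | -a-> q2
  q2 = 0 | 0 | deadlocked
Partition-refinement fixed point:
  B0 = {p0}
  B1 = {p1, q1}
  B2 = {p2, q2}
  B3 = {q0}
p0 ∈ B0, q0 ∈ B3 → different blocks

P ≁ Q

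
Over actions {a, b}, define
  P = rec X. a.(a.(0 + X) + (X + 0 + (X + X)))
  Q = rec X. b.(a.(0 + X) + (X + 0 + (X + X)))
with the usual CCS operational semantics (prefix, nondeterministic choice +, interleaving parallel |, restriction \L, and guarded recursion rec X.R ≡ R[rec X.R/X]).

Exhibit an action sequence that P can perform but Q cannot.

LTS(P): 3 reachable states
  p0 = rec X. a.(a.(0 + X) + (X + 0 + (X + X))) :: -a-> p1
  p1 = a.(0 + (rec X. a.(a.(0 + X) + (X + 0 + (X + X))))) + ((rec X. a.(a.(0 + X) + (X + 0 + (X + X)))) + 0 + ((rec X. a.(a.(0 + X) + (X + 0 + (X + X)))) + (rec X. a.(a.(0 + X) + (X + 0 + (X + X)))))) :: -a-> p1, -a-> p2
  p2 = 0 + (rec X. a.(a.(0 + X) + (X + 0 + (X + X)))) :: -a-> p1
LTS(Q): 3 reachable states
  q0 = rec X. b.(a.(0 + X) + (X + 0 + (X + X))) :: -b-> q1
  q1 = a.(0 + (rec X. b.(a.(0 + X) + (X + 0 + (X + X))))) + ((rec X. b.(a.(0 + X) + (X + 0 + (X + X)))) + 0 + ((rec X. b.(a.(0 + X) + (X + 0 + (X + X)))) + (rec X. b.(a.(0 + X) + (X + 0 + (X + X)))))) :: -a-> q2, -b-> q1
  q2 = 0 + (rec X. b.(a.(0 + X) + (X + 0 + (X + X)))) :: -b-> q1
Executing a from P (initial set {p0}):
  after a @ step 1: {p1}
  P completes σ.
Executing a from Q (initial set {q0}):
  after a @ step 1: no successor for Q

a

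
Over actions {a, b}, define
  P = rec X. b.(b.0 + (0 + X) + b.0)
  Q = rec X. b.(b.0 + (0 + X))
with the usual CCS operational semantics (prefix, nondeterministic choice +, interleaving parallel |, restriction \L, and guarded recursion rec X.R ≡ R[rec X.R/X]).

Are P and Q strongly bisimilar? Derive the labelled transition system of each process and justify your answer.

YES

P's transition system — 3 states:
  m0 = rec X. b.(b.0 + (0 + X) + b.0) :: --b--▸ m1
  m1 = b.0 + (0 + (rec X. b.(b.0 + (0 + X) + b.0))) + b.0 :: --b--▸ m1, --b--▸ m2
  m2 = 0 :: deadlocked
Q's transition system — 3 states:
  n0 = rec X. b.(b.0 + (0 + X)) :: --b--▸ n1
  n1 = b.0 + (0 + (rec X. b.(b.0 + (0 + X)))) :: --b--▸ n1, --b--▸ n2
  n2 = 0 :: deadlocked
Partition-refinement fixed point:
  B0 = {m0, n0}
  B1 = {m1, n1}
  B2 = {m2, n2}
m0 ∈ B0, n0 ∈ B0 → same block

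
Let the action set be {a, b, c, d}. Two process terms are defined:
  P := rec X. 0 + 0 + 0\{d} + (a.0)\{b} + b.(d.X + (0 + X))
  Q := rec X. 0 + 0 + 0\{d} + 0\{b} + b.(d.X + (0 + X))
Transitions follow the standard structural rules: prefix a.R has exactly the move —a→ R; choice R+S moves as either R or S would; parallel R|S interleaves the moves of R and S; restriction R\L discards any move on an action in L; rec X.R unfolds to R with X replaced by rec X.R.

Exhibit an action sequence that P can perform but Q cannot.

LTS(P): 3 reachable states
  u0 = rec X. 0 + 0 + 0\{d} + (a.0)\{b} + b.(d.X + (0 + X)) | --a--▸ u1, --b--▸ u2
  u1 = 0\{b} | ·
  u2 = d.(rec X. 0 + 0 + 0\{d} + (a.0)\{b} + b.(d.X + (0 + X))) + (0 + (rec X. 0 + 0 + 0\{d} + (a.0)\{b} + b.(d.X + (0 + X)))) | --a--▸ u1, --b--▸ u2, --d--▸ u0
LTS(Q): 2 reachable states
  v0 = rec X. 0 + 0 + 0\{d} + 0\{b} + b.(d.X + (0 + X)) | --b--▸ v1
  v1 = d.(rec X. 0 + 0 + 0\{d} + 0\{b} + b.(d.X + (0 + X))) + (0 + (rec X. 0 + 0 + 0\{d} + 0\{b} + b.(d.X + (0 + X)))) | --b--▸ v1, --d--▸ v0
Trace ⟨a⟩ through P, begin at {u0}:
  after a @ step 1: {u1}
  ✓ P
Trace ⟨a⟩ through Q, begin at {v0}:
  after a @ step 1: ∅  — Q cannot continue

a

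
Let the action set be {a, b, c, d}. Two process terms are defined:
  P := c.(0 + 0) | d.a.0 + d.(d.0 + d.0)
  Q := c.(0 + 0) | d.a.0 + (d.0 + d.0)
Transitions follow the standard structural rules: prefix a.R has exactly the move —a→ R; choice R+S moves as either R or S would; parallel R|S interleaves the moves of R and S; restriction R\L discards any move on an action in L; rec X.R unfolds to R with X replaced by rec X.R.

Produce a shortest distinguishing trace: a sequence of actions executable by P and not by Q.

P's transition system — 8 states:
  s0 = c.(0 + 0) | d.a.0 + d.(d.0 + d.0) → ··c··> s1, ··d··> s2, ··d··> s3
  s1 = (0 + 0) | d.a.0 → ··d··> s4
  s2 = c.(0 + 0) | a.0 → ··a··> s5, ··c··> s4
  s3 = d.0 + d.0 → ··d··> s6
  s4 = (0 + 0) | a.0 → ··a··> s7
  s5 = c.(0 + 0) | 0 → ··c··> s7
  s6 = 0 → (no moves)
  s7 = (0 + 0) | 0 → (no moves)
Q's transition system — 7 states:
  t0 = c.(0 + 0) | d.a.0 + (d.0 + d.0) → ··c··> t1, ··d··> t2, ··d··> t3
  t1 = (0 + 0) | d.a.0 → ··d··> t4
  t2 = 0 → (no moves)
  t3 = c.(0 + 0) | a.0 → ··a··> t5, ··c··> t4
  t4 = (0 + 0) | a.0 → ··a··> t6
  t5 = c.(0 + 0) | 0 → ··c··> t6
  t6 = (0 + 0) | 0 → (no moves)
Executing dd from P (initial set {s0}):
  step 1 (d): {s2, s3}
  step 2 (d): {s6}
  ✓ P
Executing dd from Q (initial set {t0}):
  step 1 (d): {t2, t3}
  step 2 (d): ∅  — Q cannot continue

dd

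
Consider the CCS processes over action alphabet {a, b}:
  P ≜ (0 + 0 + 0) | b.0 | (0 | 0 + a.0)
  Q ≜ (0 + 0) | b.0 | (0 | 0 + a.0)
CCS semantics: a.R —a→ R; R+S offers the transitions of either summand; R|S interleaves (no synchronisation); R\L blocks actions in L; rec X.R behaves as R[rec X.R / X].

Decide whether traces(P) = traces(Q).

trace-equivalent

Reachable graph of P (4 states):
  m0 = (0 + 0 + 0) | b.0 | (0 | 0 + a.0) ⊢ —a→ m1, —b→ m2
  m1 = (0 + 0 + 0) | b.0 | 0 ⊢ —b→ m3
  m2 = (0 + 0 + 0) | 0 | (0 | 0 + a.0) ⊢ —a→ m3
  m3 = (0 + 0 + 0) | 0 | 0 ⊢ (no moves)
Reachable graph of Q (4 states):
  n0 = (0 + 0) | b.0 | (0 | 0 + a.0) ⊢ —a→ n1, —b→ n2
  n1 = (0 + 0) | b.0 | 0 ⊢ —b→ n3
  n2 = (0 + 0) | 0 | (0 | 0 + a.0) ⊢ —a→ n3
  n3 = (0 + 0) | 0 | 0 ⊢ (no moves)
Coarsest stable partition (strong bisimilarity classes):
  B0 = {m0, n0}
  B1 = {m1, n1}
  B2 = {m3, n3}
  B3 = {m2, n2}
m0 ∈ B0, n0 ∈ B0 → same block
Bisimilar ⇒ trace-equivalent.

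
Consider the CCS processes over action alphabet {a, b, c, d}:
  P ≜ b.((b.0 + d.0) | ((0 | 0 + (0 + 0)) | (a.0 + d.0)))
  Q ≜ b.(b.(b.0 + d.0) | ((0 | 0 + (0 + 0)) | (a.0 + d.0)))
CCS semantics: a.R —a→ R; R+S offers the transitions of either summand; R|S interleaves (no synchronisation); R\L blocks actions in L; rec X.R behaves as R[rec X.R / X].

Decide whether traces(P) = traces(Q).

trace-distinct — witness ⟨bad⟩

P's transition system — 5 states:
  u0 = b.((b.0 + d.0) | ((0 | 0 + (0 + 0)) | (a.0 + d.0))) | -b-> u1
  u1 = (b.0 + d.0) | ((0 | 0 + (0 + 0)) | (a.0 + d.0)) | -a-> u2, -b-> u3, -d-> u2, -d-> u3
  u2 = (b.0 + d.0) | ((0 | 0 + (0 + 0)) | 0) | -b-> u4, -d-> u4
  u3 = 0 | ((0 | 0 + (0 + 0)) | (a.0 + d.0)) | -a-> u4, -d-> u4
  u4 = 0 | ((0 | 0 + (0 + 0)) | 0) | ·
Q's transition system — 7 states:
  v0 = b.(b.(b.0 + d.0) | ((0 | 0 + (0 + 0)) | (a.0 + d.0))) | -b-> v1
  v1 = b.(b.0 + d.0) | ((0 | 0 + (0 + 0)) | (a.0 + d.0)) | -a-> v2, -b-> v3, -d-> v2
  v2 = b.(b.0 + d.0) | ((0 | 0 + (0 + 0)) | 0) | -b-> v4
  v3 = (b.0 + d.0) | ((0 | 0 + (0 + 0)) | (a.0 + d.0)) | -a-> v4, -b-> v5, -d-> v4, -d-> v5
  v4 = (b.0 + d.0) | ((0 | 0 + (0 + 0)) | 0) | -b-> v6, -d-> v6
  v5 = 0 | ((0 | 0 + (0 + 0)) | (a.0 + d.0)) | -a-> v6, -d-> v6
  v6 = 0 | ((0 | 0 + (0 + 0)) | 0) | ·
Trace ⟨bad⟩ through P, begin at {u0}:
  after b @ step 1: {u1}
  after a @ step 2: {u2}
  after d @ step 3: {u4}
  — P admits the full trace.
Trace ⟨bad⟩ through Q, begin at {v0}:
  after b @ step 1: {v1}
  after a @ step 2: {v2}
  after d @ step 3: ∅ (Q stuck)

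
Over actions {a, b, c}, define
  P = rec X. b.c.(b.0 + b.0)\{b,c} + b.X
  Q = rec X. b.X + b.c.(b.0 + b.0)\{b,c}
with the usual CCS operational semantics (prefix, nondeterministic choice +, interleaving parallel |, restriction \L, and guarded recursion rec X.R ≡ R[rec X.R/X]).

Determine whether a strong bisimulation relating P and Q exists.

Reachable graph of P (3 states):
  s0 = rec X. b.c.(b.0 + b.0)\{b,c} + b.X has moves —b→ s0, —b→ s1
  s1 = c.(b.0 + b.0)\{b,c} has moves —c→ s2
  s2 = (b.0 + b.0)\{b,c} has moves deadlocked
Reachable graph of Q (3 states):
  t0 = rec X. b.X + b.c.(b.0 + b.0)\{b,c} has moves —b→ t0, —b→ t1
  t1 = c.(b.0 + b.0)\{b,c} has moves —c→ t2
  t2 = (b.0 + b.0)\{b,c} has moves deadlocked
Partition-refinement fixed point:
  B0 = {s0, t0}
  B1 = {s1, t1}
  B2 = {s2, t2}
s0 ∈ B0, t0 ∈ B0 → same block

YES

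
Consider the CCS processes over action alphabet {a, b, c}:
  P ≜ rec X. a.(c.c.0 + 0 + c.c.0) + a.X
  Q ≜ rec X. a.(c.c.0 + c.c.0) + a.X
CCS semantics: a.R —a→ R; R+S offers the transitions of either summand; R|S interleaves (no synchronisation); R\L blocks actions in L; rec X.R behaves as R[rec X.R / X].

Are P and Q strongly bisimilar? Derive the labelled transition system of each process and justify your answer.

bisimilar

Reachable graph of P (4 states):
  u0 = rec X. a.(c.c.0 + 0 + c.c.0) + a.X ⊢ —a→ u0, —a→ u1
  u1 = c.c.0 + 0 + c.c.0 ⊢ —c→ u2
  u2 = c.0 ⊢ —c→ u3
  u3 = 0 ⊢ (no moves)
Reachable graph of Q (4 states):
  v0 = rec X. a.(c.c.0 + c.c.0) + a.X ⊢ —a→ v0, —a→ v1
  v1 = c.c.0 + c.c.0 ⊢ —c→ v2
  v2 = c.0 ⊢ —c→ v3
  v3 = 0 ⊢ (no moves)
Coarsest stable partition (strong bisimilarity classes):
  B0 = {u0, v0}
  B1 = {u1, v1}
  B2 = {u2, v2}
  B3 = {u3, v3}
u0 ∈ B0, v0 ∈ B0 → same block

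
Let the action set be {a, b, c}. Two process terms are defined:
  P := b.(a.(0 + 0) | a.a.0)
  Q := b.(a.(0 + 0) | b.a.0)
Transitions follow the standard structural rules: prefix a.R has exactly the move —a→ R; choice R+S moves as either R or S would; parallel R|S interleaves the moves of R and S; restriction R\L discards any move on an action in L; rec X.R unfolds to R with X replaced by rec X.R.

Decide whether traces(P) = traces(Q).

trace-distinct — witness ⟨baa⟩

P's transition system — 7 states:
  s0 = b.(a.(0 + 0) | a.a.0) has moves -b-> s1
  s1 = a.(0 + 0) | a.a.0 has moves -a-> s2, -a-> s3
  s2 = (0 + 0) | a.a.0 has moves -a-> s4
  s3 = a.(0 + 0) | a.0 has moves -a-> s4, -a-> s5
  s4 = (0 + 0) | a.0 has moves -a-> s6
  s5 = a.(0 + 0) | 0 has moves -a-> s6
  s6 = (0 + 0) | 0 has moves deadlocked
Q's transition system — 7 states:
  t0 = b.(a.(0 + 0) | b.a.0) has moves -b-> t1
  t1 = a.(0 + 0) | b.a.0 has moves -a-> t2, -b-> t3
  t2 = (0 + 0) | b.a.0 has moves -b-> t4
  t3 = a.(0 + 0) | a.0 has moves -a-> t4, -a-> t5
  t4 = (0 + 0) | a.0 has moves -a-> t6
  t5 = a.(0 + 0) | 0 has moves -a-> t6
  t6 = (0 + 0) | 0 has moves deadlocked
Run σ = ⟨baa⟩ on P: start {s0}
  [1] b ⇒ {s1}
  [2] a ⇒ {s2, s3}
  [3] a ⇒ {s4, s5}
  — P admits the full trace.
Run σ = ⟨baa⟩ on Q: start {t0}
  [1] b ⇒ {t1}
  [2] a ⇒ {t2}
  [3] a ⇒ no successor for Q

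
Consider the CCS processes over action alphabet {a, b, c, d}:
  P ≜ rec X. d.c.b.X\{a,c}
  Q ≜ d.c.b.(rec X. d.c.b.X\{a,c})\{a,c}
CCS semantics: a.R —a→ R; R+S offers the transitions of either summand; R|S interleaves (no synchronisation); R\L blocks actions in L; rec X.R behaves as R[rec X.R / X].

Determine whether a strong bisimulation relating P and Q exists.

Reachable graph of P (5 states):
  p0 = rec X. d.c.b.X\{a,c} → -d-> p1
  p1 = c.b.(rec X. d.c.b.X\{a,c})\{a,c} → -c-> p2
  p2 = b.(rec X. d.c.b.X\{a,c})\{a,c} → -b-> p3
  p3 = (rec X. d.c.b.X\{a,c})\{a,c} → -d-> p4
  p4 = (c.b.(rec X. d.c.b.X\{a,c})\{a,c})\{a,c} → ∅
Reachable graph of Q (5 states):
  q0 = d.c.b.(rec X. d.c.b.X\{a,c})\{a,c} → -d-> q1
  q1 = c.b.(rec X. d.c.b.X\{a,c})\{a,c} → -c-> q2
  q2 = b.(rec X. d.c.b.X\{a,c})\{a,c} → -b-> q3
  q3 = (rec X. d.c.b.X\{a,c})\{a,c} → -d-> q4
  q4 = (c.b.(rec X. d.c.b.X\{a,c})\{a,c})\{a,c} → ∅
Bisimilarity quotient blocks:
  B0 = {p0, q0}
  B1 = {p1, q1}
  B2 = {p2, q2}
  B3 = {p3, q3}
  B4 = {p4, q4}
p0 ∈ B0, q0 ∈ B0 → same block

bisimilar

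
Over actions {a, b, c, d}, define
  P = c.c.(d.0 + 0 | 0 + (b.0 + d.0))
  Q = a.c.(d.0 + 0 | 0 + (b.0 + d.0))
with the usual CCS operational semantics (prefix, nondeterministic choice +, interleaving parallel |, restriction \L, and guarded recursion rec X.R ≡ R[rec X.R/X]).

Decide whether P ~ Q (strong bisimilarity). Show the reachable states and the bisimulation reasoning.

LTS(P): 4 reachable states
  s0 = c.c.(d.0 + 0 | 0 + (b.0 + d.0)) | =c=> s1
  s1 = c.(d.0 + 0 | 0 + (b.0 + d.0)) | =c=> s2
  s2 = d.0 + 0 | 0 + (b.0 + d.0) | =b=> s3, =d=> s3
  s3 = 0 | (no moves)
LTS(Q): 4 reachable states
  t0 = a.c.(d.0 + 0 | 0 + (b.0 + d.0)) | =a=> t1
  t1 = c.(d.0 + 0 | 0 + (b.0 + d.0)) | =c=> t2
  t2 = d.0 + 0 | 0 + (b.0 + d.0) | =b=> t3, =d=> t3
  t3 = 0 | (no moves)
Partition-refinement fixed point:
  B0 = {s0}
  B1 = {s1, t1}
  B2 = {s2, t2}
  B3 = {s3, t3}
  B4 = {t0}
s0 ∈ B0, t0 ∈ B4 → different blocks

P ≁ Q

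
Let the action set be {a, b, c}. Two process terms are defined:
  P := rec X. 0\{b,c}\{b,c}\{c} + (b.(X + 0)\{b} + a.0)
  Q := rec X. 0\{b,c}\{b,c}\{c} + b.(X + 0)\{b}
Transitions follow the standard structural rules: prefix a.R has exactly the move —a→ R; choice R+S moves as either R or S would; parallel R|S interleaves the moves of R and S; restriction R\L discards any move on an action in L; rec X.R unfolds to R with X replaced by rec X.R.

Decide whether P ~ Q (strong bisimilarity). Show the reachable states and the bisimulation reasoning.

LTS(P): 4 reachable states
  u0 = rec X. 0\{b,c}\{b,c}\{c} + (b.(X + 0)\{b} + a.0) ⊢ —a→ u1, —b→ u2
  u1 = 0 ⊢ ∅
  u2 = ((rec X. 0\{b,c}\{b,c}\{c} + (b.(X + 0)\{b} + a.0)) + 0)\{b} ⊢ —a→ u3
  u3 = 0\{b} ⊢ ∅
LTS(Q): 2 reachable states
  v0 = rec X. 0\{b,c}\{b,c}\{c} + b.(X + 0)\{b} ⊢ —b→ v1
  v1 = ((rec X. 0\{b,c}\{b,c}\{c} + b.(X + 0)\{b}) + 0)\{b} ⊢ ∅
Partition-refinement fixed point:
  B0 = {u0}
  B1 = {u2}
  B2 = {u1, u3, v1}
  B3 = {v0}
u0 ∈ B0, v0 ∈ B3 → different blocks

P ≁ Q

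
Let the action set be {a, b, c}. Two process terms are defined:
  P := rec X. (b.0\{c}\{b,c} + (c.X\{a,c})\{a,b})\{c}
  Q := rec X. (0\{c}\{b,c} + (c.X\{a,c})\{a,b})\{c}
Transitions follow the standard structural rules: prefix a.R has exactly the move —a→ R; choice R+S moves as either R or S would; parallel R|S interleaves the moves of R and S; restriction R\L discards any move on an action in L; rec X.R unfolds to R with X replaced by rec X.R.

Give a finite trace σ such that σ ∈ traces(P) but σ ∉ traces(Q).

Reachable graph of P (2 states):
  m0 = rec X. (b.0\{c}\{b,c} + (c.X\{a,c})\{a,b})\{c} has moves =b=> m1
  m1 = 0\{c}\{b,c}\{c} has moves deadlocked
Reachable graph of Q (1 states):
  n0 = rec X. (0\{c}\{b,c} + (c.X\{a,c})\{a,b})\{c} has moves deadlocked
Run σ = ⟨b⟩ on P: start {m0}
  step 1 (b): {m1}
  — P admits the full trace.
Run σ = ⟨b⟩ on Q: start {n0}
  step 1 (b): ∅  — Q cannot continue

b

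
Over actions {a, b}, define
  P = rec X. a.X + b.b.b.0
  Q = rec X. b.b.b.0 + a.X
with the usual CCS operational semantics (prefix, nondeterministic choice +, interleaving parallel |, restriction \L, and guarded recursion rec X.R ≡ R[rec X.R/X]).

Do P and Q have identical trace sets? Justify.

traces(P) = traces(Q)

P's transition system — 4 states:
  u0 = rec X. a.X + b.b.b.0 | =a=> u0, =b=> u1
  u1 = b.b.0 | =b=> u2
  u2 = b.0 | =b=> u3
  u3 = 0 | ·
Q's transition system — 4 states:
  v0 = rec X. b.b.b.0 + a.X | =a=> v0, =b=> v1
  v1 = b.b.0 | =b=> v2
  v2 = b.0 | =b=> v3
  v3 = 0 | ·
Coarsest stable partition (strong bisimilarity classes):
  B0 = {u0, v0}
  B1 = {u1, v1}
  B2 = {u2, v2}
  B3 = {u3, v3}
u0 ∈ B0, v0 ∈ B0 → same block
Bisimilar ⇒ trace-equivalent.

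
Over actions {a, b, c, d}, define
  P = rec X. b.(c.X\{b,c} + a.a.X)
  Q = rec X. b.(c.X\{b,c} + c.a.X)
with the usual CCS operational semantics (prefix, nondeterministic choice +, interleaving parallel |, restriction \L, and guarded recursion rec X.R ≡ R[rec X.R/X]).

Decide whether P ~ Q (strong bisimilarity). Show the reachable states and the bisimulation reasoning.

P ≁ Q

Reachable graph of P (4 states):
  p0 = rec X. b.(c.X\{b,c} + a.a.X) has moves —b→ p1
  p1 = c.(rec X. b.(c.X\{b,c} + a.a.X))\{b,c} + a.a.(rec X. b.(c.X\{b,c} + a.a.X)) has moves —a→ p2, —c→ p3
  p2 = a.(rec X. b.(c.X\{b,c} + a.a.X)) has moves —a→ p0
  p3 = (rec X. b.(c.X\{b,c} + a.a.X))\{b,c} has moves stopped
Reachable graph of Q (4 states):
  q0 = rec X. b.(c.X\{b,c} + c.a.X) has moves —b→ q1
  q1 = c.(rec X. b.(c.X\{b,c} + c.a.X))\{b,c} + c.a.(rec X. b.(c.X\{b,c} + c.a.X)) has moves —c→ q2, —c→ q3
  q2 = (rec X. b.(c.X\{b,c} + c.a.X))\{b,c} has moves stopped
  q3 = a.(rec X. b.(c.X\{b,c} + c.a.X)) has moves —a→ q0
Bisimilarity quotient blocks:
  B0 = {p0}
  B1 = {p1}
  B2 = {p2}
  B3 = {p3, q2}
  B4 = {q0}
  B5 = {q1}
  B6 = {q3}
p0 ∈ B0, q0 ∈ B4 → different blocks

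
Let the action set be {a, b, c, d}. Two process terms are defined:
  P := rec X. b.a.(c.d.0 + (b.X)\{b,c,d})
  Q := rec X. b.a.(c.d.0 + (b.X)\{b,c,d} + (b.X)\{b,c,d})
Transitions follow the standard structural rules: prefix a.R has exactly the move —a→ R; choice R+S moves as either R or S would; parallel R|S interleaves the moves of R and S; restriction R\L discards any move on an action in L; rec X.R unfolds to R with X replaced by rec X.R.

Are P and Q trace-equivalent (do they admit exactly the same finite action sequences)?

Reachable graph of P (5 states):
  m0 = rec X. b.a.(c.d.0 + (b.X)\{b,c,d}) has moves -b-> m1
  m1 = a.(c.d.0 + (b.(rec X. b.a.(c.d.0 + (b.X)\{b,c,d})))\{b,c,d}) has moves -a-> m2
  m2 = c.d.0 + (b.(rec X. b.a.(c.d.0 + (b.X)\{b,c,d})))\{b,c,d} has moves -c-> m3
  m3 = d.0 has moves -d-> m4
  m4 = 0 has moves stopped
Reachable graph of Q (5 states):
  n0 = rec X. b.a.(c.d.0 + (b.X)\{b,c,d} + (b.X)\{b,c,d}) has moves -b-> n1
  n1 = a.(c.d.0 + (b.(rec X. b.a.(c.d.0 + (b.X)\{b,c,d} + (b.X)\{b,c,d})))\{b,c,d} + (b.(rec X. b.a.(c.d.0 + (b.X)\{b,c,d} + (b.X)\{b,c,d})))\{b,c,d}) has moves -a-> n2
  n2 = c.d.0 + (b.(rec X. b.a.(c.d.0 + (b.X)\{b,c,d} + (b.X)\{b,c,d})))\{b,c,d} + (b.(rec X. b.a.(c.d.0 + (b.X)\{b,c,d} + (b.X)\{b,c,d})))\{b,c,d} has moves -c-> n3
  n3 = d.0 has moves -d-> n4
  n4 = 0 has moves stopped
Coarsest stable partition (strong bisimilarity classes):
  B0 = {m0, n0}
  B1 = {m1, n1}
  B2 = {m2, n2}
  B3 = {m3, n3}
  B4 = {m4, n4}
m0 ∈ B0, n0 ∈ B0 → same block
Bisimilar ⇒ trace-equivalent.

YES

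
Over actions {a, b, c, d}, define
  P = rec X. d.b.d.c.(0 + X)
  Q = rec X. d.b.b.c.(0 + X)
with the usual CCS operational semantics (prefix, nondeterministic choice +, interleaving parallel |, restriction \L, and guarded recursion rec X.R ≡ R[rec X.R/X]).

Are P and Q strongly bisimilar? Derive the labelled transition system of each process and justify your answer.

LTS(P): 5 reachable states
  s0 = rec X. d.b.d.c.(0 + X) → —d→ s1
  s1 = b.d.c.(0 + (rec X. d.b.d.c.(0 + X))) → —b→ s2
  s2 = d.c.(0 + (rec X. d.b.d.c.(0 + X))) → —d→ s3
  s3 = c.(0 + (rec X. d.b.d.c.(0 + X))) → —c→ s4
  s4 = 0 + (rec X. d.b.d.c.(0 + X)) → —d→ s1
LTS(Q): 5 reachable states
  t0 = rec X. d.b.b.c.(0 + X) → —d→ t1
  t1 = b.b.c.(0 + (rec X. d.b.b.c.(0 + X))) → —b→ t2
  t2 = b.c.(0 + (rec X. d.b.b.c.(0 + X))) → —b→ t3
  t3 = c.(0 + (rec X. d.b.b.c.(0 + X))) → —c→ t4
  t4 = 0 + (rec X. d.b.b.c.(0 + X)) → —d→ t1
Coarsest stable partition (strong bisimilarity classes):
  B0 = {s0, s4}
  B1 = {s1}
  B2 = {s2}
  B3 = {s3}
  B4 = {t0, t4}
  B5 = {t1}
  B6 = {t2}
  B7 = {t3}
s0 ∈ B0, t0 ∈ B4 → different blocks

P ≁ Q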